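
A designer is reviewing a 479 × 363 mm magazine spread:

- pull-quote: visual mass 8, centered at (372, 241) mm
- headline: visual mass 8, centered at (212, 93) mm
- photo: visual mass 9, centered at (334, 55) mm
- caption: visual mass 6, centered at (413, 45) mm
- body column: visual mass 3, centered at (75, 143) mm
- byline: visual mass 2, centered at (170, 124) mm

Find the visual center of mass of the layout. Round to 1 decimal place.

(297.8, 114.3)

Weights sum to 8 + 8 + 9 + 6 + 3 + 2 = 36.
x: (8·372 + 8·212 + 9·334 + 6·413 + 3·75 + 2·170) / 36 = 10721 / 36 ≈ 297.81
y: (8·241 + 8·93 + 9·55 + 6·45 + 3·143 + 2·124) / 36 = 4114 / 36 ≈ 114.28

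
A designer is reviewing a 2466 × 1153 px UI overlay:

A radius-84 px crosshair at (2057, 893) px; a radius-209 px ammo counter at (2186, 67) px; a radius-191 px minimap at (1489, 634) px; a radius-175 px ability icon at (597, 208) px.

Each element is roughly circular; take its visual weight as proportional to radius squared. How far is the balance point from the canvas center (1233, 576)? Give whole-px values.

≈ 402 px

Weights ∝ r²: crosshair 84² = 7056, ammo counter 209² = 43681, minimap 191² = 36481, ability icon 175² = 30625; Σw = 117843.
Σw·x = 7056·2057 + 43681·2186 + 36481·1489 + 30625·597 = 182604192, so x̄ = 182604192/117843 ≈ 1549.55.
Σw·y = 7056·893 + 43681·67 + 36481·634 + 30625·208 = 38726589, so ȳ = 38726589/117843 ≈ 328.63.
Offset from (1233, 576): Δx ≈ 316.55, Δy ≈ -247.37; distance = √(Δx² + Δy²) ≈ 401.75.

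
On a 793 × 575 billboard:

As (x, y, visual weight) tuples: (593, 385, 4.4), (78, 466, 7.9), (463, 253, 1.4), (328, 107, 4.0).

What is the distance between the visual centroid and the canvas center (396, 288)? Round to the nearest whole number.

≈ 119

Σw = 4.4 + 7.9 + 1.4 + 4.0 = 17.7.
x: (4.4·593 + 7.9·78 + 1.4·463 + 4.0·328) / 17.7 = 5185.6 / 17.7 ≈ 292.97
y: (4.4·385 + 7.9·466 + 1.4·253 + 4.0·107) / 17.7 = 6157.6 / 17.7 ≈ 347.89
Offset from (396, 288): Δx ≈ -103.03, Δy ≈ 59.89; distance = √(Δx² + Δy²) ≈ 119.17.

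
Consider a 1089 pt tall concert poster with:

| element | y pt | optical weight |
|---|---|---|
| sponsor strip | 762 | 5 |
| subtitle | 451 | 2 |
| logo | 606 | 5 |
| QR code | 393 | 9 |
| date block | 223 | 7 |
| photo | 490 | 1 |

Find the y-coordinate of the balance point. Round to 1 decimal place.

y ≈ 459.7

Total weight = 5 + 2 + 5 + 9 + 7 + 1 = 29.
Σw·y = 13330; ȳ = 13330/29 ≈ 459.66.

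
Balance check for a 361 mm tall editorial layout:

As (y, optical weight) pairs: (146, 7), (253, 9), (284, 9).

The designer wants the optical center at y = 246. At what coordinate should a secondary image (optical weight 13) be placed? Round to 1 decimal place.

y ≈ 268.7

New total weight: (7 + 9 + 9) + 13 = 38.
y: target moment 38×246 = 9348; current 7·146 + 9·253 + 9·284 = 5855; the secondary image supplies 3493, so y = 3493/13 ≈ 268.69.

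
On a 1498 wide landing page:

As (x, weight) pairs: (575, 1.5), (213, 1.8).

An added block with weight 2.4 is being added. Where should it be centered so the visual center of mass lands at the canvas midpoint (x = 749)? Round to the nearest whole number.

With the added block, Σw becomes 1.5 + 1.8 + 2.4 = 5.7.
x: need Σw·x = 5.7·749 = 4269.3. Existing = 1.5·575 + 1.8·213 = 1245.9. Remainder 3023.4 / 2.4 ≈ 1259.75.

x ≈ 1260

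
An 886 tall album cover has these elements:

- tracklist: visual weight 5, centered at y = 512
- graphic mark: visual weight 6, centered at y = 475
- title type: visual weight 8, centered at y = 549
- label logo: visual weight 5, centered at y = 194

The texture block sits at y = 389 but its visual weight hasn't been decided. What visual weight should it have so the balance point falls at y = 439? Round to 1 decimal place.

w ≈ 4.7

Known weights sum to 5 + 6 + 8 + 5 = 24; their moment is 5·512 + 6·475 + 8·549 + 5·194 = 10772.
Set Σw·y/Σw = 439: (10772 + 389w) = 439·(24 + w).
Solving: w = (439·24 − 10772) / (389 − 439) = -236 / -50 ≈ 4.72.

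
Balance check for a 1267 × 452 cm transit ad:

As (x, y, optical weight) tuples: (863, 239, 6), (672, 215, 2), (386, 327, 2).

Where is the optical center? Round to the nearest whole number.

(729, 252)

Weights sum to 6 + 2 + 2 = 10.
Σw·x = 6·863 + 2·672 + 2·386 = 7294, so x̄ = 7294/10 ≈ 729.40.
Σw·y = 6·239 + 2·215 + 2·327 = 2518, so ȳ = 2518/10 ≈ 251.80.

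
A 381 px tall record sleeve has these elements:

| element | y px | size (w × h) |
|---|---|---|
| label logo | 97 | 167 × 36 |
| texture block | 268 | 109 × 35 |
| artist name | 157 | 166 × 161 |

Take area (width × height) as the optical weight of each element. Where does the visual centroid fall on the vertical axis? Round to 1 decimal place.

y ≈ 158.7

Areas: label logo 167·36 = 6012, texture block 109·35 = 3815, artist name 166·161 = 26726. Total weight = 36553.
y-moment: 6012·97 + 3815·268 + 26726·157 = 5801566; centroid 5801566/36553 ≈ 158.72.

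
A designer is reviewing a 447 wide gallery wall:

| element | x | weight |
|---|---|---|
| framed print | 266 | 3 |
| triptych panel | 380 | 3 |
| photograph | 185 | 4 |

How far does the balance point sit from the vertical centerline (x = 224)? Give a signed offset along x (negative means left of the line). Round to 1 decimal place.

Total weight = 3 + 3 + 4 = 10.
Σw·x = 3·266 + 3·380 + 4·185 = 2678, so x̄ = 2678/10 ≈ 267.80.
Difference: 267.80 − 224 ≈ 43.80.

≈ 43.8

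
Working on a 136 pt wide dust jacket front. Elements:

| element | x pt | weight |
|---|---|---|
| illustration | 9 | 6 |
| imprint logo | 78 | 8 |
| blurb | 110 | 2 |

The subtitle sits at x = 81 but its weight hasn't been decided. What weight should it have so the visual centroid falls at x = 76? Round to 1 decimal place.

Existing Σw = 16 (6 + 8 + 2); existing moment 6·9 + 8·78 + 2·110 = 898.
Set Σw·x/Σw = 76: (898 + 81w) = 76·(16 + w).
So w = (76·16 − 898)/(81 − 76) = 318/5 ≈ 63.60.

w ≈ 63.6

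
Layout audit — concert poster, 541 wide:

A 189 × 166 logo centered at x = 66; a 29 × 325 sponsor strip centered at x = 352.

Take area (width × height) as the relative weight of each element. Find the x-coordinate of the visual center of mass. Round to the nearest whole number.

Areas: logo 189·166 = 31374, sponsor strip 29·325 = 9425. Total weight = 40799.
Σw·x = 31374·66 + 9425·352 = 5388284, so x̄ = 5388284/40799 ≈ 132.07.

x ≈ 132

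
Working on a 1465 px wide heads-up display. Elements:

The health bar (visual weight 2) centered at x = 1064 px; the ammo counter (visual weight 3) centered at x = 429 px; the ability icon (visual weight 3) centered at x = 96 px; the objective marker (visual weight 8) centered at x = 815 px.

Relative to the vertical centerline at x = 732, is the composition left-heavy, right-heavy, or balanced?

Weights sum to 2 + 3 + 3 + 8 = 16.
Σw·x = 2·1064 + 3·429 + 3·96 + 8·815 = 10223, so x̄ = 10223/16 ≈ 638.94.
638.9 vs midline 732 → left-heavy.

left-heavy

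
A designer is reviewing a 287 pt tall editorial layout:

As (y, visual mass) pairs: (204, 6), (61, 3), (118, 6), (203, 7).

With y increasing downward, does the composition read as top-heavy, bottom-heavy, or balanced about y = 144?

Total weight = 6 + 3 + 6 + 7 = 22.
y-moment: 6·204 + 3·61 + 6·118 + 7·203 = 3536; centroid 3536/22 ≈ 160.73.
Since 160.7 is below (larger y than) 144, the composition reads bottom-heavy.

bottom-heavy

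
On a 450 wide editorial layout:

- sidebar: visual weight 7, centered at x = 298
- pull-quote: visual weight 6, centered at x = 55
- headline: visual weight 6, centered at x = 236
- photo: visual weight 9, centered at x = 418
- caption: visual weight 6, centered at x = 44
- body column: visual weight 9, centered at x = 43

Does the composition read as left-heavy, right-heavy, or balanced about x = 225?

Weights sum to 7 + 6 + 6 + 9 + 6 + 9 = 43.
x: moment 8245 / weight 43 ≈ 191.74
191.7 lies left of the midline 225, so the layout is left-heavy.

left-heavy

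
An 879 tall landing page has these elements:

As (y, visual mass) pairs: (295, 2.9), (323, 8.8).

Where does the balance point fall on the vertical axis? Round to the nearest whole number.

Total weight = 2.9 + 8.8 = 11.7.
Σw·y = 2.9·295 + 8.8·323 = 3697.9, so ȳ = 3697.9/11.7 ≈ 316.06.

y ≈ 316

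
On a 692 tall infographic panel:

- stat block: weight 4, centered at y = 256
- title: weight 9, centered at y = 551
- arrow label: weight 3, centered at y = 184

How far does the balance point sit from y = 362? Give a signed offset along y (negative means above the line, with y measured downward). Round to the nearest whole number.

≈ 46

Total weight = 4 + 9 + 3 = 16.
y: (4·256 + 9·551 + 3·184) / 16 = 6535 / 16 ≈ 408.44
Offset from y = 362: 408.44 − 362 ≈ 46.44.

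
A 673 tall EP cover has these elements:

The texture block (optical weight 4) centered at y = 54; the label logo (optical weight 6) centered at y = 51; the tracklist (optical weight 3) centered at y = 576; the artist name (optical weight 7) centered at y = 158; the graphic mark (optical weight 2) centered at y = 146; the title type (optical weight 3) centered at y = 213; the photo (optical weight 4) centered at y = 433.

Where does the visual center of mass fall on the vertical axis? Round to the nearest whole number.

Weights sum to 4 + 6 + 3 + 7 + 2 + 3 + 4 = 29.
y-moment: 4·54 + 6·51 + 3·576 + 7·158 + 2·146 + 3·213 + 4·433 = 6019; centroid 6019/29 ≈ 207.55.

y ≈ 208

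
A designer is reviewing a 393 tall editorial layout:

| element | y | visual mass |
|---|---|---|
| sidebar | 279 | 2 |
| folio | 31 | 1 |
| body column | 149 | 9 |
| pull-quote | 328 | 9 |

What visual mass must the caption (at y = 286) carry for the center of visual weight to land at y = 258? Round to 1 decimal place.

w ≈ 19.1

Fixed elements: Σw = 2 + 1 + 9 + 9 = 21, Σw·y = 2·279 + 1·31 + 9·149 + 9·328 = 4882.
Set Σw·y/Σw = 258: (4882 + 286w) = 258·(21 + w).
Solving: w = (258·21 − 4882) / (286 − 258) = 536 / 28 ≈ 19.14.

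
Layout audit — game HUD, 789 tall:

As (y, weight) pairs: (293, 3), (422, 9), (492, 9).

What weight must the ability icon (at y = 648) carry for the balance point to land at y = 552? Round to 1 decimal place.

Existing Σw = 21 (3 + 9 + 9); existing moment 3·293 + 9·422 + 9·492 = 9105.
Set Σw·y/Σw = 552: (9105 + 648w) = 552·(21 + w).
Rearranging, w·(648 − 552) = 552·21 − 9105 = 2487, so w ≈ 2487/96 = 25.91.

w ≈ 25.9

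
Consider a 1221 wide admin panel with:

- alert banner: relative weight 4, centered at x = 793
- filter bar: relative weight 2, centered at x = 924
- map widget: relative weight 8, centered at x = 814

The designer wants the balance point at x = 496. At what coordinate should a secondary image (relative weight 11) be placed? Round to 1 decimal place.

New total weight: (4 + 2 + 8) + 11 = 25.
Along x: (11532 + 11·x) / 25 = 496 (existing moment 4·793 + 2·924 + 8·814 = 11532) ⇒ x = (12400 − 11532) / 11 ≈ 78.91.

x ≈ 78.9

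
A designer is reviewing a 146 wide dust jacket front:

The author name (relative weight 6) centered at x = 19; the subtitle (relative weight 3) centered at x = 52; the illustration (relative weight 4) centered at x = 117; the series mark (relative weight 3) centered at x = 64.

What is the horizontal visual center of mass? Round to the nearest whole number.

x ≈ 58

Weights sum to 6 + 3 + 4 + 3 = 16.
Σw·x = 6·19 + 3·52 + 4·117 + 3·64 = 930, so x̄ = 930/16 ≈ 58.12.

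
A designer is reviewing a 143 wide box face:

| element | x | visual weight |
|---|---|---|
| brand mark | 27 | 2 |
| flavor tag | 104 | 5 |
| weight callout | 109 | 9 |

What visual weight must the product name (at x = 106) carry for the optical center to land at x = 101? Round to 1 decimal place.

Known weights sum to 2 + 5 + 9 = 16; their moment is 2·27 + 5·104 + 9·109 = 1555.
Balance at x = 101 requires (1555 + w·106) / (16 + w) = 101.
So w = (101·16 − 1555)/(106 − 101) = 61/5 ≈ 12.20.

w ≈ 12.2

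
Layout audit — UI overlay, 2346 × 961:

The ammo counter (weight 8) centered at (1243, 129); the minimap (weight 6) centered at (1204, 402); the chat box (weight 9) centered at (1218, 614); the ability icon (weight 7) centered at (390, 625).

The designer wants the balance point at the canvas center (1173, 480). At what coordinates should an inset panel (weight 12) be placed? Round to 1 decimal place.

New total weight: (8 + 6 + 9 + 7) + 12 = 42.
Along x: (30860 + 12·x) / 42 = 1173 (existing moment 8·1243 + 6·1204 + 9·1218 + 7·390 = 30860) ⇒ x = (49266 − 30860) / 12 ≈ 1533.83.
Along y: (13345 + 12·y) / 42 = 480 (existing moment 8·129 + 6·402 + 9·614 + 7·625 = 13345) ⇒ y = (20160 − 13345) / 12 ≈ 567.92.

(1533.8, 567.9)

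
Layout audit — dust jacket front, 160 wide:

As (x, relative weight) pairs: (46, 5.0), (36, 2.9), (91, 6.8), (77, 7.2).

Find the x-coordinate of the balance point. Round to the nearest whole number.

Total weight = 5.0 + 2.9 + 6.8 + 7.2 = 21.9.
x: (5.0·46 + 2.9·36 + 6.8·91 + 7.2·77) / 21.9 = 1507.6 / 21.9 ≈ 68.84

x ≈ 69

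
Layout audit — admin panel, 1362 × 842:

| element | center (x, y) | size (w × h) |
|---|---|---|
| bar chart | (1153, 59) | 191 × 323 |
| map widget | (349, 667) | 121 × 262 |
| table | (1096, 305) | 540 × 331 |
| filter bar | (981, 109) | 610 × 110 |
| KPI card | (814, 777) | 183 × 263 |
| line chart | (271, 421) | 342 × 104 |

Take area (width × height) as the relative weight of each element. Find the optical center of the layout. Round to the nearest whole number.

Areas: bar chart 191·323 = 61693, map widget 121·262 = 31702, table 540·331 = 178740, filter bar 610·110 = 67100, KPI card 183·263 = 48129, line chart 342·104 = 35568. Total weight = 422932.
x: moment 392736101 / weight 422932 ≈ 928.60
y: moment 138985082 / weight 422932 ≈ 328.62

(929, 329)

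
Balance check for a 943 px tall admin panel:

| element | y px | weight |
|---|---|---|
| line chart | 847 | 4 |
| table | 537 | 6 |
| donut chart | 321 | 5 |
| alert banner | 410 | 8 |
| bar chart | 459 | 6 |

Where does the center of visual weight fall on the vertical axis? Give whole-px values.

y ≈ 491

Total weight = 4 + 6 + 5 + 8 + 6 = 29.
y-moment: 4·847 + 6·537 + 5·321 + 8·410 + 6·459 = 14249; centroid 14249/29 ≈ 491.34.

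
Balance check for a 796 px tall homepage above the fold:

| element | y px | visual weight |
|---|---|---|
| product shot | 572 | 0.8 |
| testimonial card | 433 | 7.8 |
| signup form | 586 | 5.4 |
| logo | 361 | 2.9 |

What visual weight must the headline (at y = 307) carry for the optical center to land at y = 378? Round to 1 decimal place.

w ≈ 23.4

Known weights sum to 0.8 + 7.8 + 5.4 + 2.9 = 16.9; their moment is 0.8·572 + 7.8·433 + 5.4·586 + 2.9·361 = 8046.3.
For the centroid to hit 378: (8046.3 + w·307) / (16.9 + w) = 378.
So w = (378·16.9 − 8046.3)/(307 − 378) = -1658.1/-71 ≈ 23.35.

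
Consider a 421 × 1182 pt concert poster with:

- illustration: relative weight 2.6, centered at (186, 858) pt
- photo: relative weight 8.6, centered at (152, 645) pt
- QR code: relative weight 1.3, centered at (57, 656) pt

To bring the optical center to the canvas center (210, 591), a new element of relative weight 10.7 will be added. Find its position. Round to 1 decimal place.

With the new element, Σw becomes 2.6 + 8.6 + 1.3 + 10.7 = 23.2.
x: target moment 23.2×210 = 4872.0; current 2.6·186 + 8.6·152 + 1.3·57 = 1864.9; the new element supplies 3007.1, so x = 3007.1/10.7 ≈ 281.04.
y: target moment 23.2×591 = 13711.2; current 2.6·858 + 8.6·645 + 1.3·656 = 8630.6; the new element supplies 5080.6, so y = 5080.6/10.7 ≈ 474.82.

(281.0, 474.8)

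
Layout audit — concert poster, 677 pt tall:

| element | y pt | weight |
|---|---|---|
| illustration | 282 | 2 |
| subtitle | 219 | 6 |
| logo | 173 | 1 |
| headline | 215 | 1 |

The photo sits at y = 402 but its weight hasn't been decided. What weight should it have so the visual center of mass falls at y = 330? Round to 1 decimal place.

Known weights sum to 2 + 6 + 1 + 1 = 10; their moment is 2·282 + 6·219 + 1·173 + 1·215 = 2266.
Set Σw·y/Σw = 330: (2266 + 402w) = 330·(10 + w).
So w = (330·10 − 2266)/(402 − 330) = 1034/72 ≈ 14.36.

w ≈ 14.4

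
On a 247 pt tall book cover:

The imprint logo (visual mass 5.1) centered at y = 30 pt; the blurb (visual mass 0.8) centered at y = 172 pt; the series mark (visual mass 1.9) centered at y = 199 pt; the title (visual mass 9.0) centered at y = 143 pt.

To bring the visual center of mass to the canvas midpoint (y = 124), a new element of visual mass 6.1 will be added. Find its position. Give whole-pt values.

y ≈ 145

New total weight: (5.1 + 0.8 + 1.9 + 9.0) + 6.1 = 22.9.
y: need Σw·y = 22.9·124 = 2839.6. Existing = 5.1·30 + 0.8·172 + 1.9·199 + 9.0·143 = 1955.7. Remainder 883.9 / 6.1 ≈ 144.90.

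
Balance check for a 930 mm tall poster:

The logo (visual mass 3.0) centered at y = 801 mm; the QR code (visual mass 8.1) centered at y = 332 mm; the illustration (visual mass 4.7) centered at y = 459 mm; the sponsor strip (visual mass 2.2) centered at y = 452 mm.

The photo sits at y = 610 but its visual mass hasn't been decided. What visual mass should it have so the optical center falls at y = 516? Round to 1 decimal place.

Fixed elements: Σw = 3.0 + 8.1 + 4.7 + 2.2 = 18.0, Σw·y = 3.0·801 + 8.1·332 + 4.7·459 + 2.2·452 = 8243.9.
For the centroid to hit 516: (8243.9 + w·610) / (18.0 + w) = 516.
Rearranging, w·(610 − 516) = 516·18.0 − 8243.9 = 1044.1, so w ≈ 1044.1/94 = 11.11.

w ≈ 11.1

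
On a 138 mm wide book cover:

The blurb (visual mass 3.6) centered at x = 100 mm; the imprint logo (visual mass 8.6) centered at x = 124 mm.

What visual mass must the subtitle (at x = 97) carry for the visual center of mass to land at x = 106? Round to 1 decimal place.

Fixed elements: Σw = 3.6 + 8.6 = 12.2, Σw·x = 3.6·100 + 8.6·124 = 1426.4.
Balance at x = 106 requires (1426.4 + w·97) / (12.2 + w) = 106.
Solving: w = (106·12.2 − 1426.4) / (97 − 106) = -133.2 / -9 ≈ 14.80.

w ≈ 14.8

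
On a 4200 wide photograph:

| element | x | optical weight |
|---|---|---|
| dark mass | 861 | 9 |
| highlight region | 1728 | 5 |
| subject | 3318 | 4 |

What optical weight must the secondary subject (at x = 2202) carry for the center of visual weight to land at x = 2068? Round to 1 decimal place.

w ≈ 56.4

Existing Σw = 18 (9 + 5 + 4); existing moment 9·861 + 5·1728 + 4·3318 = 29661.
Balance at x = 2068 requires (29661 + w·2202) / (18 + w) = 2068.
So w = (2068·18 − 29661)/(2202 − 2068) = 7563/134 ≈ 56.44.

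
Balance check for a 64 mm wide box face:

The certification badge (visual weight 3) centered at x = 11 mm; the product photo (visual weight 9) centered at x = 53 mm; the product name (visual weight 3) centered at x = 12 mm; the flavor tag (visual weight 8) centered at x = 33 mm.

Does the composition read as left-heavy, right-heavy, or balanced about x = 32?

right-heavy

Σw = 3 + 9 + 3 + 8 = 23.
x-moment: 3·11 + 9·53 + 3·12 + 8·33 = 810; centroid 810/23 ≈ 35.22.
35.2 vs midline 32 → right-heavy.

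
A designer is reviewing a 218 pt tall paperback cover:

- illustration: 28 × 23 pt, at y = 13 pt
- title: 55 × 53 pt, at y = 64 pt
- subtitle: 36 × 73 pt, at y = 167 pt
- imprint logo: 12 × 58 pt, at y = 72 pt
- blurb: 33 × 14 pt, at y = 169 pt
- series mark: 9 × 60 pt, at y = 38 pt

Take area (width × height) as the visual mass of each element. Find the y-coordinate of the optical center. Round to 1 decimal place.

y ≈ 99.2

Areas: illustration 28·23 = 644, title 55·53 = 2915, subtitle 36·73 = 2628, imprint logo 12·58 = 696, blurb 33·14 = 462, series mark 9·60 = 540. Total weight = 7885.
Σw·y = 782518; ȳ = 782518/7885 ≈ 99.24.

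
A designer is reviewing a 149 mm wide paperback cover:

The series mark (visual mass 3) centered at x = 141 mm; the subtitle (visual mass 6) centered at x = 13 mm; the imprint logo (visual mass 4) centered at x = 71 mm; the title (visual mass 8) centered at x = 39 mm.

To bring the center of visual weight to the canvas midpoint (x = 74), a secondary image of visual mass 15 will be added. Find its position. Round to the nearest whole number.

x ≈ 104

After adding the secondary image, total weight = 3 + 6 + 4 + 8 + 15 = 36.
Along x: (1097 + 15·x) / 36 = 74 (existing moment 3·141 + 6·13 + 4·71 + 8·39 = 1097) ⇒ x = (2664 − 1097) / 15 ≈ 104.47.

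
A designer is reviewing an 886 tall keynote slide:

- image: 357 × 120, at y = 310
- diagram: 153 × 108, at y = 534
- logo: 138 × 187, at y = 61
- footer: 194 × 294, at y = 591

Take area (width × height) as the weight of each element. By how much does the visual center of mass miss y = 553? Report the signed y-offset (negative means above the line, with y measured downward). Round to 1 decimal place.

Areas: image 357·120 = 42840, diagram 153·108 = 16524, logo 138·187 = 25806, footer 194·294 = 57036. Total weight = 142206.
y: (42840·310 + 16524·534 + 25806·61 + 57036·591) / 142206 = 57386658 / 142206 ≈ 403.55
Difference: 403.55 − 553 ≈ -149.45.

≈ -149.5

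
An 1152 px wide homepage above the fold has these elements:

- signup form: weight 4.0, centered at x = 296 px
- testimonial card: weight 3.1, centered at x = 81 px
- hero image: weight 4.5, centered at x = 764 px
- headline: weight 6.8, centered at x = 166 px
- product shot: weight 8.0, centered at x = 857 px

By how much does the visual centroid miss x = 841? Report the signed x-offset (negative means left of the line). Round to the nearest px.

Weights sum to 4.0 + 3.1 + 4.5 + 6.8 + 8.0 = 26.4.
x: (4.0·296 + 3.1·81 + 4.5·764 + 6.8·166 + 8.0·857) / 26.4 = 12857.9 / 26.4 ≈ 487.04
Offset from x = 841: 487.04 − 841 ≈ -353.96.

≈ -354 px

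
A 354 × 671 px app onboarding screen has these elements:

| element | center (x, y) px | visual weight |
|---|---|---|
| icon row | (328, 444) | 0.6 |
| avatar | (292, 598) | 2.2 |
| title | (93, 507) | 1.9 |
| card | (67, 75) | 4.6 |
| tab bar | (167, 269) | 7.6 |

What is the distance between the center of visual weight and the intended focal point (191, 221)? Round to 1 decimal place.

≈ 80.3 px

Weights sum to 0.6 + 2.2 + 1.9 + 4.6 + 7.6 = 16.9.
x-moment: 0.6·328 + 2.2·292 + 1.9·93 + 4.6·67 + 7.6·167 = 2593.3; centroid 2593.3/16.9 ≈ 153.45.
y-moment: 0.6·444 + 2.2·598 + 1.9·507 + 4.6·75 + 7.6·269 = 4934.7; centroid 4934.7/16.9 ≈ 291.99.
Relative to (191, 221): Δ = (-37.55, 70.99); |Δ| = √(-37.55² + 70.99²) ≈ 80.31.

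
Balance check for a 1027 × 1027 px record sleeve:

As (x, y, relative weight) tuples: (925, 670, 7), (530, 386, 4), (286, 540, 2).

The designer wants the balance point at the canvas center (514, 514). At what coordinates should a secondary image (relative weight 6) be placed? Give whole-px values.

(100, 409)

New total weight: (7 + 4 + 2) + 6 = 19.
Along x: (9167 + 6·x) / 19 = 514 (existing moment 7·925 + 4·530 + 2·286 = 9167) ⇒ x = (9766 − 9167) / 6 ≈ 99.83.
Along y: (7314 + 6·y) / 19 = 514 (existing moment 7·670 + 4·386 + 2·540 = 7314) ⇒ y = (9766 − 7314) / 6 ≈ 408.67.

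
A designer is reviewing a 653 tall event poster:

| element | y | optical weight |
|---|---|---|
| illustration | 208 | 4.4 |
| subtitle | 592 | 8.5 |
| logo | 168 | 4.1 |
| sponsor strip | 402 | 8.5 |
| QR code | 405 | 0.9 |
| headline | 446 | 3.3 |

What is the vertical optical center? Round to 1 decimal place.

y ≈ 400.3

Total weight = 4.4 + 8.5 + 4.1 + 8.5 + 0.9 + 3.3 = 29.7.
Σw·y = 11889.3; ȳ = 11889.3/29.7 ≈ 400.31.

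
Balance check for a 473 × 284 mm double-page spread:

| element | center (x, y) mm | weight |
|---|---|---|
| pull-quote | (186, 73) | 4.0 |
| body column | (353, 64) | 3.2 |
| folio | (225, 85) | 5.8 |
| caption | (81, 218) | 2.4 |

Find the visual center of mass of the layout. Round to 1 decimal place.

(219.0, 98.2)

Total weight = 4.0 + 3.2 + 5.8 + 2.4 = 15.4.
x: (4.0·186 + 3.2·353 + 5.8·225 + 2.4·81) / 15.4 = 3373.0 / 15.4 ≈ 219.03
y: (4.0·73 + 3.2·64 + 5.8·85 + 2.4·218) / 15.4 = 1513.0 / 15.4 ≈ 98.25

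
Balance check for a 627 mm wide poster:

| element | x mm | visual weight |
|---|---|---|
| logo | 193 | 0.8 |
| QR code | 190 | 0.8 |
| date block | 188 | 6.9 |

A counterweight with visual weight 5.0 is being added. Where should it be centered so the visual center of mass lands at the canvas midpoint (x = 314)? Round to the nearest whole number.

After adding the counterweight, total weight = 0.8 + 0.8 + 6.9 + 5.0 = 13.5.
x: target moment 13.5×314 = 4239.0; current 0.8·193 + 0.8·190 + 6.9·188 = 1603.6; the counterweight supplies 2635.4, so x = 2635.4/5.0 ≈ 527.08.

x ≈ 527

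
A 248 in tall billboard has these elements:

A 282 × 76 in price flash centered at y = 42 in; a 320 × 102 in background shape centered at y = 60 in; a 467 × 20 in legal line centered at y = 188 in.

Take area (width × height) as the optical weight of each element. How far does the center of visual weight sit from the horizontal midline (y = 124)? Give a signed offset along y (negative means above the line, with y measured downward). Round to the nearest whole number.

≈ -51 in

Taking area as weight: price flash 282·76 = 21432, background shape 320·102 = 32640, legal line 467·20 = 9340. Sum 63412.
y: (21432·42 + 32640·60 + 9340·188) / 63412 = 4614464 / 63412 ≈ 72.77
Offset from y = 124: 72.77 − 124 ≈ -51.23.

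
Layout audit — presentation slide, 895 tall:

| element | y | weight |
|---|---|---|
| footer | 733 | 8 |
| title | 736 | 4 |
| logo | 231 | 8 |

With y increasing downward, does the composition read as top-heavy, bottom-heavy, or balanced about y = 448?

Weights sum to 8 + 4 + 8 = 20.
Σw·y = 8·733 + 4·736 + 8·231 = 10656, so ȳ = 10656/20 ≈ 532.80.
532.8 lies below (larger y than) the midline 448, so the layout is bottom-heavy.

bottom-heavy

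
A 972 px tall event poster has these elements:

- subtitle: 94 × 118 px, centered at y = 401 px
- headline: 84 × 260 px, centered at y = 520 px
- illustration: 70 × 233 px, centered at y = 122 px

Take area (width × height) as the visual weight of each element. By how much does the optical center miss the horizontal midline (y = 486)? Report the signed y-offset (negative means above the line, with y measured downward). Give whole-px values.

Areas → weights: subtitle 94·118 = 11092, headline 84·260 = 21840, illustration 70·233 = 16310; Σw = 49242.
y-moment: 11092·401 + 21840·520 + 16310·122 = 17794512; centroid 17794512/49242 ≈ 361.37.
Difference: 361.37 − 486 ≈ -124.63.

≈ -125 px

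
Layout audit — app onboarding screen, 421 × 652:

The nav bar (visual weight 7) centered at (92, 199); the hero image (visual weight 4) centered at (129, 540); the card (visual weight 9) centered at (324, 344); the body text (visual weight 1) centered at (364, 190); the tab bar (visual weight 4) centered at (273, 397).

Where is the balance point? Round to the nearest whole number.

Σw = 7 + 4 + 9 + 1 + 4 = 25.
x-moment: 7·92 + 4·129 + 9·324 + 1·364 + 4·273 = 5532; centroid 5532/25 ≈ 221.28.
y-moment: 7·199 + 4·540 + 9·344 + 1·190 + 4·397 = 8427; centroid 8427/25 ≈ 337.08.

(221, 337)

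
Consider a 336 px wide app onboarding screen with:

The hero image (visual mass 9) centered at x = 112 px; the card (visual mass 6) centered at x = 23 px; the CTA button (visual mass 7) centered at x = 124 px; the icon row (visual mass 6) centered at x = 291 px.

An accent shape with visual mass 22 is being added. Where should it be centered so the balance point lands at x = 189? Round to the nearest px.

After adding the accent shape, total weight = 9 + 6 + 7 + 6 + 22 = 50.
Along x: (3760 + 22·x) / 50 = 189 (existing moment 9·112 + 6·23 + 7·124 + 6·291 = 3760) ⇒ x = (9450 − 3760) / 22 ≈ 258.64.

x ≈ 259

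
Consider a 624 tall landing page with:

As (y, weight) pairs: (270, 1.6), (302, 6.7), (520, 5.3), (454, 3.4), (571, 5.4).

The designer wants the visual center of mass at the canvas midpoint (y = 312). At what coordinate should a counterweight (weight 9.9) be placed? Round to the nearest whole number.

New total weight: (1.6 + 6.7 + 5.3 + 3.4 + 5.4) + 9.9 = 32.3.
y: need Σw·y = 32.3·312 = 10077.6. Existing = 1.6·270 + 6.7·302 + 5.3·520 + 3.4·454 + 5.4·571 = 9838.4. Remainder 239.2 / 9.9 ≈ 24.16.

y ≈ 24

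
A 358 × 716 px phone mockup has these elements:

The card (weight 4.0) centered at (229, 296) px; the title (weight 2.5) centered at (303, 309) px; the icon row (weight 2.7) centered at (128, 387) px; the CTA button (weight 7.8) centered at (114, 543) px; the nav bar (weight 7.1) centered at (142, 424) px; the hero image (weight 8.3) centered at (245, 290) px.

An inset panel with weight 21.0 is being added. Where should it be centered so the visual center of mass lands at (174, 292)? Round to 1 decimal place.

With the inset panel, Σw becomes 4.0 + 2.5 + 2.7 + 7.8 + 7.1 + 8.3 + 21.0 = 53.4.
x: target moment 53.4×174 = 9291.6; current 4.0·229 + 2.5·303 + 2.7·128 + 7.8·114 + 7.1·142 + 8.3·245 = 5950.0; the inset panel supplies 3341.6, so x = 3341.6/21.0 ≈ 159.12.
y: target moment 53.4×292 = 15592.8; current 4.0·296 + 2.5·309 + 2.7·387 + 7.8·543 + 7.1·424 + 8.3·290 = 12654.2; the inset panel supplies 2938.6, so y = 2938.6/21.0 ≈ 139.93.

(159.1, 139.9)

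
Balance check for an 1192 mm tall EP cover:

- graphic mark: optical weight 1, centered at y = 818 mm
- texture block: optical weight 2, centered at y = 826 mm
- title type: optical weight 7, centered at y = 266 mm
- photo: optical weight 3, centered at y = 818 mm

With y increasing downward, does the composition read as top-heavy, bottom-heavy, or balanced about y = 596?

top-heavy

Σw = 1 + 2 + 7 + 3 = 13.
y-moment: 1·818 + 2·826 + 7·266 + 3·818 = 6786; centroid 6786/13 ≈ 522.00.
Since 522.0 is above (smaller y than) 596, the composition reads top-heavy.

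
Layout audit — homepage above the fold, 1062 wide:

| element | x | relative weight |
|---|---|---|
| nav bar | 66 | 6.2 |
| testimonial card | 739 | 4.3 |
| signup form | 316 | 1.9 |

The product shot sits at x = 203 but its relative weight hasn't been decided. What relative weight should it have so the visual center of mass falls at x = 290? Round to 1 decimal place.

Fixed elements: Σw = 6.2 + 4.3 + 1.9 = 12.4, Σw·x = 6.2·66 + 4.3·739 + 1.9·316 = 4187.3.
For the centroid to hit 290: (4187.3 + w·203) / (12.4 + w) = 290.
Solving: w = (290·12.4 − 4187.3) / (203 − 290) = -591.3 / -87 ≈ 6.80.

w ≈ 6.8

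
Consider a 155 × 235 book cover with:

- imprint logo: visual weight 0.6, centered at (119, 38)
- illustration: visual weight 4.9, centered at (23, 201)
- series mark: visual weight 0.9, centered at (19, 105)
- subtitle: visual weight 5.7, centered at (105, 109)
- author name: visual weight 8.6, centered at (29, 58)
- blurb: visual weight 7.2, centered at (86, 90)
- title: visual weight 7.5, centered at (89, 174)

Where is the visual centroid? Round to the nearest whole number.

Weights sum to 0.6 + 4.9 + 0.9 + 5.7 + 8.6 + 7.2 + 7.5 = 35.4.
x: (0.6·119 + 4.9·23 + 0.9·19 + 5.7·105 + 8.6·29 + 7.2·86 + 7.5·89) / 35.4 = 2335.8 / 35.4 ≈ 65.98
y: (0.6·38 + 4.9·201 + 0.9·105 + 5.7·109 + 8.6·58 + 7.2·90 + 7.5·174) / 35.4 = 4175.3 / 35.4 ≈ 117.95

(66, 118)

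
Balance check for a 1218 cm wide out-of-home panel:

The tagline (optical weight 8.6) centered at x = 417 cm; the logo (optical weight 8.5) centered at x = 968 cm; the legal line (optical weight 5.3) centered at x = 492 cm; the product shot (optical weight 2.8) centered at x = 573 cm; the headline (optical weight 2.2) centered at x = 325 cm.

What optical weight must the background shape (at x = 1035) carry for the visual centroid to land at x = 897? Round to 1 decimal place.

w ≈ 56.8

Fixed elements: Σw = 8.6 + 8.5 + 5.3 + 2.8 + 2.2 = 27.4, Σw·x = 8.6·417 + 8.5·968 + 5.3·492 + 2.8·573 + 2.2·325 = 16741.2.
Set Σw·x/Σw = 897: (16741.2 + 1035w) = 897·(27.4 + w).
So w = (897·27.4 − 16741.2)/(1035 − 897) = 7836.6/138 ≈ 56.79.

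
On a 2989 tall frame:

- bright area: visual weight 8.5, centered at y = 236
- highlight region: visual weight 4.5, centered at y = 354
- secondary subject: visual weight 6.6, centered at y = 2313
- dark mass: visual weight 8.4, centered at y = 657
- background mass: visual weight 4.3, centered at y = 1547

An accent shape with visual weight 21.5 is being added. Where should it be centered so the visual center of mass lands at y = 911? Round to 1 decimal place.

y ≈ 836.1

New total weight: (8.5 + 4.5 + 6.6 + 8.4 + 4.3) + 21.5 = 53.8.
y: target moment 53.8×911 = 49011.8; current 8.5·236 + 4.5·354 + 6.6·2313 + 8.4·657 + 4.3·1547 = 31035.7; the accent shape supplies 17976.1, so y = 17976.1/21.5 ≈ 836.10.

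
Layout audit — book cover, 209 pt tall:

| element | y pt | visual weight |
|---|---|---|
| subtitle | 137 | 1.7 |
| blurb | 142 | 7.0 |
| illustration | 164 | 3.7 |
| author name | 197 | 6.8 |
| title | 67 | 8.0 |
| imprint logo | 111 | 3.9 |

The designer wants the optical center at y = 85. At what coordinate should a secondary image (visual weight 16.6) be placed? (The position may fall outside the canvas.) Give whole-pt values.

With the secondary image, Σw becomes 1.7 + 7.0 + 3.7 + 6.8 + 8.0 + 3.9 + 16.6 = 47.7.
y: target moment 47.7×85 = 4054.5; current 1.7·137 + 7.0·142 + 3.7·164 + 6.8·197 + 8.0·67 + 3.9·111 = 4142.2; the secondary image supplies -87.7, so y = -87.7/16.6 ≈ -5.28.

y ≈ -5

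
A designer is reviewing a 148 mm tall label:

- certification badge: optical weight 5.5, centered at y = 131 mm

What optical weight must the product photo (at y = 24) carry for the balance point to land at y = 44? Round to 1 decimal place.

w ≈ 23.9

The single fixed element contributes weight 5.5, moment 5.5·131 = 720.5.
For the centroid to hit 44: (720.5 + w·24) / (5.5 + w) = 44.
Solving: w = (44·5.5 − 720.5) / (24 − 44) = -478.5 / -20 ≈ 23.93.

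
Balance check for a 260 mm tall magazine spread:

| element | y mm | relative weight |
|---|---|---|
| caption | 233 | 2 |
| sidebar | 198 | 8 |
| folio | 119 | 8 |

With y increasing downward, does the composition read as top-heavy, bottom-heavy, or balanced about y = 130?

bottom-heavy

Weights sum to 2 + 8 + 8 = 18.
Σw·y = 2·233 + 8·198 + 8·119 = 3002, so ȳ = 3002/18 ≈ 166.78.
Since 166.8 is below (larger y than) 130, the composition reads bottom-heavy.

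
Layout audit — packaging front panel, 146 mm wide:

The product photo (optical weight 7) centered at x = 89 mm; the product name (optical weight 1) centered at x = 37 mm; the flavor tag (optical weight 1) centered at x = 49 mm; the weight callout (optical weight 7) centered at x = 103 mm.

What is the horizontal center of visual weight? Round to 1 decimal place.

x ≈ 89.4

Weights sum to 7 + 1 + 1 + 7 = 16.
Σw·x = 7·89 + 1·37 + 1·49 + 7·103 = 1430, so x̄ = 1430/16 ≈ 89.38.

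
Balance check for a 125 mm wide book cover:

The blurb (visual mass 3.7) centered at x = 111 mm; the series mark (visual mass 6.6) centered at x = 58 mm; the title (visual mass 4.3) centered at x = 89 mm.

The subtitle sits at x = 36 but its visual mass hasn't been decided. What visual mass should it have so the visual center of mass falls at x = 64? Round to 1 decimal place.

Known weights sum to 3.7 + 6.6 + 4.3 = 14.6; their moment is 3.7·111 + 6.6·58 + 4.3·89 = 1176.2.
Set Σw·x/Σw = 64: (1176.2 + 36w) = 64·(14.6 + w).
Solving: w = (64·14.6 − 1176.2) / (36 − 64) = -241.8 / -28 ≈ 8.64.

w ≈ 8.6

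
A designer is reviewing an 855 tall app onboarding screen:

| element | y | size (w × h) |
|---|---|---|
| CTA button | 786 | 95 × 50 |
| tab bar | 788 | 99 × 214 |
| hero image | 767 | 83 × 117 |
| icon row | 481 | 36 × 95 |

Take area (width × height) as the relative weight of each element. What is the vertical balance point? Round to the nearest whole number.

Areas: CTA button 95·50 = 4750, tab bar 99·214 = 21186, hero image 83·117 = 9711, icon row 36·95 = 3420. Total weight = 39067.
Σw·y = 4750·786 + 21186·788 + 9711·767 + 3420·481 = 29521425, so ȳ = 29521425/39067 ≈ 755.66.

y ≈ 756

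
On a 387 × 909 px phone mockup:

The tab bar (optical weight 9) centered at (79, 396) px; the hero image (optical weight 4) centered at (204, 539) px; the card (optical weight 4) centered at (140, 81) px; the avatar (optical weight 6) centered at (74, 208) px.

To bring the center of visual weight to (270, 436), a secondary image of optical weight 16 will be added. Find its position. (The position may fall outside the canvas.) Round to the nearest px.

(500, 607)

With the secondary image, Σw becomes 9 + 4 + 4 + 6 + 16 = 39.
Along x: (2531 + 16·x) / 39 = 270 (existing moment 9·79 + 4·204 + 4·140 + 6·74 = 2531) ⇒ x = (10530 − 2531) / 16 ≈ 499.94.
Along y: (7292 + 16·y) / 39 = 436 (existing moment 9·396 + 4·539 + 4·81 + 6·208 = 7292) ⇒ y = (17004 − 7292) / 16 ≈ 607.00.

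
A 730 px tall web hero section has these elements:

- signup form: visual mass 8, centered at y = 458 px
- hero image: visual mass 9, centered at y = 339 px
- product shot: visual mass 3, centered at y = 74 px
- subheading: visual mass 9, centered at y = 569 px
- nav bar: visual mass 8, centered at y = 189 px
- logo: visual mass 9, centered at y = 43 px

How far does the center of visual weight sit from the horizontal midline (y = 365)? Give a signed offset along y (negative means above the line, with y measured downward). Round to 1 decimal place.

Σw = 8 + 9 + 3 + 9 + 8 + 9 = 46.
Σw·y = 8·458 + 9·339 + 3·74 + 9·569 + 8·189 + 9·43 = 13957, so ȳ = 13957/46 ≈ 303.41.
Offset from y = 365: 303.41 − 365 ≈ -61.59.

≈ -61.6 px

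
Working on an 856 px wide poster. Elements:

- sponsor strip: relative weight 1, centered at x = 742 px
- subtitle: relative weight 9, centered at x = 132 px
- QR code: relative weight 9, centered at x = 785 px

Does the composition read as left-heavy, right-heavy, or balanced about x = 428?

Weights sum to 1 + 9 + 9 = 19.
x: (1·742 + 9·132 + 9·785) / 19 = 8995 / 19 ≈ 473.42
Since 473.4 is right of 428, the composition reads right-heavy.

right-heavy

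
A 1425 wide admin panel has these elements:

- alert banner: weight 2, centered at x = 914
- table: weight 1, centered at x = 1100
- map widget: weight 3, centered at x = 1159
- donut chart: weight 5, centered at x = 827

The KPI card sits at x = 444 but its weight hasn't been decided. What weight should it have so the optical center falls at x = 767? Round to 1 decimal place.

w ≈ 6.5

Existing Σw = 11 (2 + 1 + 3 + 5); existing moment 2·914 + 1·1100 + 3·1159 + 5·827 = 10540.
Balance at x = 767 requires (10540 + w·444) / (11 + w) = 767.
Solving: w = (767·11 − 10540) / (444 − 767) = -2103 / -323 ≈ 6.51.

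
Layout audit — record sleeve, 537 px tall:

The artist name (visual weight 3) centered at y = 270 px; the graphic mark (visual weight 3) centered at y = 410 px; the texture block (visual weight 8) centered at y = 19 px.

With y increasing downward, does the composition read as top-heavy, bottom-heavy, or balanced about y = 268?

Weights sum to 3 + 3 + 8 = 14.
y-moment: 3·270 + 3·410 + 8·19 = 2192; centroid 2192/14 ≈ 156.57.
156.6 vs midline 268 → top-heavy.

top-heavy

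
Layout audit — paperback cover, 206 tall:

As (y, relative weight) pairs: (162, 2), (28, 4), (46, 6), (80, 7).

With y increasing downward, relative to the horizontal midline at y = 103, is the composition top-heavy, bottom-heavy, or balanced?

Weights sum to 2 + 4 + 6 + 7 = 19.
y-moment: 2·162 + 4·28 + 6·46 + 7·80 = 1272; centroid 1272/19 ≈ 66.95.
Since 66.9 is above (smaller y than) 103, the composition reads top-heavy.

top-heavy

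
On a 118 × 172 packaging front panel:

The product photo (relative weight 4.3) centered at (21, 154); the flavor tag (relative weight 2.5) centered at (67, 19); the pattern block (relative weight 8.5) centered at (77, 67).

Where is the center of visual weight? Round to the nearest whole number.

Σw = 4.3 + 2.5 + 8.5 = 15.3.
x: (4.3·21 + 2.5·67 + 8.5·77) / 15.3 = 912.3 / 15.3 ≈ 59.63
y: (4.3·154 + 2.5·19 + 8.5·67) / 15.3 = 1279.2 / 15.3 ≈ 83.61

(60, 84)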